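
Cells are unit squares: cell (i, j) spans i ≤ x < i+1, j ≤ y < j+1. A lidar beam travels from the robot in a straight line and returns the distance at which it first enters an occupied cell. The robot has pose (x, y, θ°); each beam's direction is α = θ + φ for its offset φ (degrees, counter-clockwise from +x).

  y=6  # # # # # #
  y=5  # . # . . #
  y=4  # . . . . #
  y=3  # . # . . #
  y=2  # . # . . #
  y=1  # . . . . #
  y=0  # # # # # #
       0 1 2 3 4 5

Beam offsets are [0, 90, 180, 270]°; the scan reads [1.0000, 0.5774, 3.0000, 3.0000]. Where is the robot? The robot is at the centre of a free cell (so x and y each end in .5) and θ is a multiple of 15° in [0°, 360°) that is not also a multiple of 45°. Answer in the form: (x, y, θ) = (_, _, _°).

(x, y, θ) = (4.5, 2.5, 300°)

The pose lattice has 17·16 = 272 candidates. Test each by forward raycasting.
  (4.5, 5.5, 285°): beam 1 = 1.9319 ≠ 1.0000 ✗
  (1.5, 1.5, 285°): beam 1 = 0.5176 ≠ 1.0000 ✗
  (3.5, 5.5, 150°): beam 1 = 0.5774 ≠ 1.0000 ✗
  (3.5, 4.5, 210°): beam 2 = 3.0000 ≠ 0.5774 ✗
  (2.5, 1.5, 15°): beam 1 = 2.5882 ≠ 1.0000 ✗
  …
  (4.5, 2.5, 300°): r_1=1.0000, r_2=0.5774, r_3=3.0000, r_4=3.0000 — all match ✓
Unique over the lattice → pose = (4.5, 2.5, 300°).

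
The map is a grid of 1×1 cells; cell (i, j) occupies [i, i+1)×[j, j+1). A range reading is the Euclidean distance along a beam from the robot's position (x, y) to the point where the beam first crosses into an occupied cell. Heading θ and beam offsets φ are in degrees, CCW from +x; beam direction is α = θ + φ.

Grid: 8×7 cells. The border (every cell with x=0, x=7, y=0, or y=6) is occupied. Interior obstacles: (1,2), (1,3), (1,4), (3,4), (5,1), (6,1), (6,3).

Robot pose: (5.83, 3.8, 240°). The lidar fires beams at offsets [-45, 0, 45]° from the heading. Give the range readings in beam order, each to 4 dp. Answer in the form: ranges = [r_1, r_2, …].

ranges = [3.9651, 3.2332, 0.6568]

beam 1: φ=-45°, α=195°
  d=(-0.9659,-0.2588)  start (5,3)  tX=0.8593 tY=3.0910  stride 1/|dx|=1.0353 1/|dy|=3.8637
    cross x-line → (4,3), t=0.8593
    cross x-line → (3,3), t=1.8946
    cross x-line → (2,3), t=2.9298
    cross y-line → (2,2), t=3.0910
    cross x-line → (1,2), t=3.9651 (wall)
  → r_1 = 3.9651
beam 2: φ=0°, α=240°
  d=(-0.5000,-0.8660)  start (5,3)  tX=1.6600 tY=0.9238  stride 1/|dx|=2.0000 1/|dy|=1.1547
    cross y-line → (5,2), t=0.9238
    cross x-line → (4,2), t=1.6600
    cross y-line → (4,1), t=2.0785
    cross y-line → (4,0), t=3.2332 (wall)
  → r_2 = 3.2332
beam 3: φ=45°, α=285°
  d=(0.2588,-0.9659)  start (5,3)  tX=0.6568 tY=0.8282  stride 1/|dx|=3.8637 1/|dy|=1.0353
    cross x-line → (6,3), t=0.6568 (wall)
  → r_3 = 0.6568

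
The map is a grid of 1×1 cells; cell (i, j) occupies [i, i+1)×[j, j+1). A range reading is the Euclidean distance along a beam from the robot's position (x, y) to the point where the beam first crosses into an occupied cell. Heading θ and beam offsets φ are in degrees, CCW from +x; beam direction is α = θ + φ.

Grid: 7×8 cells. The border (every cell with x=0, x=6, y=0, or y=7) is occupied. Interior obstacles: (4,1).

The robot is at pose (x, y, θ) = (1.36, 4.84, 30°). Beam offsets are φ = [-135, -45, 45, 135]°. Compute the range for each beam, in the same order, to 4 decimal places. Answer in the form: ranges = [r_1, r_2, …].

beam 1: φ=-135°, α=255°
  direction (-0.2588, -0.9659); cell (1,4); t to first gridline: x 1.3909, y 0.8696 (then +3.8637 / +1.0353)
    (1,3) via y @ 0.8696
    (0,3) via x @ 1.3909  # hit
  → r_1 = 1.3909
beam 2: φ=-45°, α=345°
  direction (0.9659, -0.2588); cell (1,4); t to first gridline: x 0.6626, y 3.2455 (then +1.0353 / +3.8637)
    (2,4) via x @ 0.6626
    (3,4) via x @ 1.6979
    (4,4) via x @ 2.7331
    (4,3) via y @ 3.2455
    (5,3) via x @ 3.7684
    (6,3) via x @ 4.8037  # hit
  → r_2 = 4.8037
beam 3: φ=45°, α=75°
  direction (0.2588, 0.9659); cell (1,4); t to first gridline: x 2.4728, y 0.1656 (then +3.8637 / +1.0353)
    (1,5) via y @ 0.1656
    (1,6) via y @ 1.2009
    (1,7) via y @ 2.2362  # hit
  → r_3 = 2.2362
beam 4: φ=135°, α=165°
  direction (-0.9659, 0.2588); cell (1,4); t to first gridline: x 0.3727, y 0.6182 (then +1.0353 / +3.8637)
    (0,4) via x @ 0.3727  # hit
  → r_4 = 0.3727

ranges = [1.3909, 4.8037, 2.2362, 0.3727]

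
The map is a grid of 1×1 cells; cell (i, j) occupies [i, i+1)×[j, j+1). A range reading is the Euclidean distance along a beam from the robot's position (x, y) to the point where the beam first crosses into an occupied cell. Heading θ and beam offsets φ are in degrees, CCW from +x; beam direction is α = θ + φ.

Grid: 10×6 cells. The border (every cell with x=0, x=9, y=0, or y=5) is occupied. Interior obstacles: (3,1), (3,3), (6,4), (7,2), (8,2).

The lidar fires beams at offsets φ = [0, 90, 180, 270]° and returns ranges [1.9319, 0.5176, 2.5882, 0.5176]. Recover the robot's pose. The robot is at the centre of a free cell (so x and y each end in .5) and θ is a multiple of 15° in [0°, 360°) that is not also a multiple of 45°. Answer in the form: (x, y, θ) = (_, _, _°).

(x, y, θ) = (3.5, 4.5, 15°)

Enumerate (i+0.5, j+0.5, θ) over the 27 free cells and 16 admissible headings. For each, cast all 4 beams and compare to the given ranges.
  (1.5, 1.5, 15°): beam 1 = 1.5529 ≠ 1.9319 ✗
  (5.5, 4.5, 195°): beam 2 = 3.6235 ≠ 0.5176 ✗
  (7.5, 1.5, 285°): beam 1 = 0.5176 ≠ 1.9319 ✗
  (2.5, 1.5, 120°): beam 1 = 3.0000 ≠ 1.9319 ✗
  …
  (3.5, 4.5, 15°): r_1=1.9319, r_2=0.5176, r_3=2.5882, r_4=0.5176 — all match ✓
Unique over the lattice → pose = (3.5, 4.5, 15°).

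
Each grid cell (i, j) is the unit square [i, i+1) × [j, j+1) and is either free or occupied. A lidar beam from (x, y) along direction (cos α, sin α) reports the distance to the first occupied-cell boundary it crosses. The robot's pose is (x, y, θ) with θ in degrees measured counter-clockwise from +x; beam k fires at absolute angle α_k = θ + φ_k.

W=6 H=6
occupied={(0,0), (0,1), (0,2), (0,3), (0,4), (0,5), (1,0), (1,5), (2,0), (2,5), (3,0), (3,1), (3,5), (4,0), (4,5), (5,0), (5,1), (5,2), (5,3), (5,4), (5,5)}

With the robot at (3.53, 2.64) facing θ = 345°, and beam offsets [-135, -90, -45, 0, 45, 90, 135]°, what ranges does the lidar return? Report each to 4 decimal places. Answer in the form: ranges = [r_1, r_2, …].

beam 1: φ=-135°, α=210°
  d=(-0.8660,-0.5000)  start (3,2)  tX=0.6120 tY=1.2800  stride 1/|dx|=1.1547 1/|dy|=2.0000
    cross x-line → (2,2), t=0.6120
    cross y-line → (2,1), t=1.2800
    cross x-line → (1,1), t=1.7667
    cross x-line → (0,1), t=2.9214 (wall)
  → r_1 = 2.9214
beam 2: φ=-90°, α=255°
  d=(-0.2588,-0.9659)  start (3,2)  tX=2.0478 tY=0.6626  stride 1/|dx|=3.8637 1/|dy|=1.0353
    cross y-line → (3,1), t=0.6626 (wall)
  → r_2 = 0.6626
beam 3: φ=-45°, α=300°
  d=(0.5000,-0.8660)  start (3,2)  tX=0.9400 tY=0.7390  stride 1/|dx|=2.0000 1/|dy|=1.1547
    cross y-line → (3,1), t=0.7390 (wall)
  → r_3 = 0.7390
beam 4: φ=0°, α=345°
  d=(0.9659,-0.2588)  start (3,2)  tX=0.4866 tY=2.4728  stride 1/|dx|=1.0353 1/|dy|=3.8637
    cross x-line → (4,2), t=0.4866
    cross x-line → (5,2), t=1.5219 (wall)
  → r_4 = 1.5219
beam 5: φ=45°, α=30°
  d=(0.8660,0.5000)  start (3,2)  tX=0.5427 tY=0.7200  stride 1/|dx|=1.1547 1/|dy|=2.0000
    cross x-line → (4,2), t=0.5427
    cross y-line → (4,3), t=0.7200
    cross x-line → (5,3), t=1.6974 (wall)
  → r_5 = 1.6974
beam 6: φ=90°, α=75°
  d=(0.2588,0.9659)  start (3,2)  tX=1.8159 tY=0.3727  stride 1/|dx|=3.8637 1/|dy|=1.0353
    cross y-line → (3,3), t=0.3727
    cross y-line → (3,4), t=1.4080
    cross x-line → (4,4), t=1.8159
    cross y-line → (4,5), t=2.4433 (wall)
  → r_6 = 2.4433
beam 7: φ=135°, α=120°
  d=(-0.5000,0.8660)  start (3,2)  tX=1.0600 tY=0.4157  stride 1/|dx|=2.0000 1/|dy|=1.1547
    cross y-line → (3,3), t=0.4157
    cross x-line → (2,3), t=1.0600
    cross y-line → (2,4), t=1.5704
    cross y-line → (2,5), t=2.7251 (wall)
  → r_7 = 2.7251

ranges = [2.9214, 0.6626, 0.7390, 1.5219, 1.6974, 2.4433, 2.7251]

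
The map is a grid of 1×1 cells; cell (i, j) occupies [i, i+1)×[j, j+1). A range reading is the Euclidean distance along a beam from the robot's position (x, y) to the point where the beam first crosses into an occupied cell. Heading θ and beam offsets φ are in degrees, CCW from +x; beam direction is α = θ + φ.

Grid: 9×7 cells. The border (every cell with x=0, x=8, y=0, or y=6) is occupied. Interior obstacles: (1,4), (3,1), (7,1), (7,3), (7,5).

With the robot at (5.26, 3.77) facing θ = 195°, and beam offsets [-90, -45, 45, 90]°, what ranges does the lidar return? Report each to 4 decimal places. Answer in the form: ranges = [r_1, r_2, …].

beam 1: φ=-90°, α=105°
  direction (-0.2588, 0.9659); cell (5,3); t to first gridline: x 1.0046, y 0.2381 (then +3.8637 / +1.0353)
    (5,4) via y @ 0.2381
    (4,4) via x @ 1.0046
    (4,5) via y @ 1.2734
    (4,6) via y @ 2.3087  # hit
  → r_1 = 2.3087
beam 2: φ=-45°, α=150°
  direction (-0.8660, 0.5000); cell (5,3); t to first gridline: x 0.3002, y 0.4600 (then +1.1547 / +2.0000)
    (4,3) via x @ 0.3002
    (4,4) via y @ 0.4600
    (3,4) via x @ 1.4549
    (3,5) via y @ 2.4600
    (2,5) via x @ 2.6096
    (1,5) via x @ 3.7643
    (1,6) via y @ 4.4600  # hit
  → r_2 = 4.4600
beam 3: φ=45°, α=240°
  direction (-0.5000, -0.8660); cell (5,3); t to first gridline: x 0.5200, y 0.8891 (then +2.0000 / +1.1547)
    (4,3) via x @ 0.5200
    (4,2) via y @ 0.8891
    (4,1) via y @ 2.0438
    (3,1) via x @ 2.5200  # hit
  → r_3 = 2.5200
beam 4: φ=90°, α=285°
  direction (0.2588, -0.9659); cell (5,3); t to first gridline: x 2.8591, y 0.7972 (then +3.8637 / +1.0353)
    (5,2) via y @ 0.7972
    (5,1) via y @ 1.8324
    (6,1) via x @ 2.8591
    (6,0) via y @ 2.8677  # hit
  → r_4 = 2.8677

ranges = [2.3087, 4.4600, 2.5200, 2.8677]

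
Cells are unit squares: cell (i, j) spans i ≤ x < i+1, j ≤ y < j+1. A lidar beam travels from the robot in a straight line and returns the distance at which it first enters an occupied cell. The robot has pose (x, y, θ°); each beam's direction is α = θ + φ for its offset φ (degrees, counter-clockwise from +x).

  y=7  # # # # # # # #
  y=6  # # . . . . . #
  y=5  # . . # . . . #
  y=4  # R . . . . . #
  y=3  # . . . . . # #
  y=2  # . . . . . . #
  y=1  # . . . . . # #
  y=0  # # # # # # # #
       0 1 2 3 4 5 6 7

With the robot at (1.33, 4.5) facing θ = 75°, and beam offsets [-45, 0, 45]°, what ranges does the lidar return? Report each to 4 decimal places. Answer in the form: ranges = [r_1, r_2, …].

ranges = [1.9283, 1.5529, 0.6600]

beam 1: φ=-45°, α=30°
  d=(0.8660,0.5000)  start (1,4)  tX=0.7736 tY=1.0000  stride 1/|dx|=1.1547 1/|dy|=2.0000
    cross x-line → (2,4), t=0.7736
    cross y-line → (2,5), t=1.0000
    cross x-line → (3,5), t=1.9283 (wall)
  → r_1 = 1.9283
beam 2: φ=0°, α=75°
  d=(0.2588,0.9659)  start (1,4)  tX=2.5887 tY=0.5176  stride 1/|dx|=3.8637 1/|dy|=1.0353
    cross y-line → (1,5), t=0.5176
    cross y-line → (1,6), t=1.5529 (wall)
  → r_2 = 1.5529
beam 3: φ=45°, α=120°
  d=(-0.5000,0.8660)  start (1,4)  tX=0.6600 tY=0.5774  stride 1/|dx|=2.0000 1/|dy|=1.1547
    cross y-line → (1,5), t=0.5774
    cross x-line → (0,5), t=0.6600 (wall)
  → r_3 = 0.6600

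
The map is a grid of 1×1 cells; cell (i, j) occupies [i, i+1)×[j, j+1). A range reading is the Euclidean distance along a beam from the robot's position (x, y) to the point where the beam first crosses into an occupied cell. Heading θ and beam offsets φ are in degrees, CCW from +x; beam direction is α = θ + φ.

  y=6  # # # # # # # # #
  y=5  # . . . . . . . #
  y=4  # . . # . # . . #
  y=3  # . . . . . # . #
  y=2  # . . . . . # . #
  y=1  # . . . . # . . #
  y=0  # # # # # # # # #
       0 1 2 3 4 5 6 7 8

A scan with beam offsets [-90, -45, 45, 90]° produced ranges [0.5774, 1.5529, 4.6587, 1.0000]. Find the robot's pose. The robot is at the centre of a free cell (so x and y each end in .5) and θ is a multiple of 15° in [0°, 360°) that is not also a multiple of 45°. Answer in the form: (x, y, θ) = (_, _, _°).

(x, y, θ) = (2.5, 5.5, 210°)

Candidates: 30 free-cell centres × 16 headings = 480 poses. Raycast each; keep the one whose scan matches to 4 dp.
  (1.5, 5.5, 120°): beam 1 = 1.0000 ≠ 0.5774 ✗
  (6.5, 5.5, 255°): beam 1 = 1.9319 ≠ 0.5774 ✗
  (5.5, 2.5, 285°): beam 1 = 4.6587 ≠ 0.5774 ✗
  (2.5, 5.5, 120°): beam 1 = 1.0000 ≠ 0.5774 ✗
  …
  (2.5, 5.5, 210°): r_1=0.5774, r_2=1.5529, r_3=4.6587, r_4=1.0000 — all match ✓
No second candidate reproduces the full scan.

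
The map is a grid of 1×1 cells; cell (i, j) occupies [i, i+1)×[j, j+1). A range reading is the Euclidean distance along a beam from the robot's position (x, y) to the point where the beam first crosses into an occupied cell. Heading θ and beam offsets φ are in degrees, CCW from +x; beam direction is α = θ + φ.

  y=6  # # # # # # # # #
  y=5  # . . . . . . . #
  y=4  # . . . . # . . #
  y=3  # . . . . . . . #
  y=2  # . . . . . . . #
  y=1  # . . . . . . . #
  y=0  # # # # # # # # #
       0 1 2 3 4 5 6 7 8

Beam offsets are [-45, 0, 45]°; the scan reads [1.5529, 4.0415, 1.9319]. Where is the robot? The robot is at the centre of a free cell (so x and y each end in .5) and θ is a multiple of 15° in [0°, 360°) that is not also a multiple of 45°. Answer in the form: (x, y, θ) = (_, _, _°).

The pose lattice has 34·16 = 544 candidates. Test each by forward raycasting.
  (1.5, 5.5, 240°): beam 1 = 0.5176 ≠ 1.5529 ✗
  (1.5, 4.5, 120°): beam 2 = 1.0000 ≠ 4.0415 ✗
  (4.5, 1.5, 165°): beam 1 = 5.1962 ≠ 1.5529 ✗
  (3.5, 2.5, 120°): beam 1 = 3.6235 ≠ 1.5529 ✗
  …
  (7.5, 4.5, 240°): r_1=1.5529, r_2=4.0415, r_3=1.9319 — all match ✓
Unique over the lattice → pose = (7.5, 4.5, 240°).

(x, y, θ) = (7.5, 4.5, 240°)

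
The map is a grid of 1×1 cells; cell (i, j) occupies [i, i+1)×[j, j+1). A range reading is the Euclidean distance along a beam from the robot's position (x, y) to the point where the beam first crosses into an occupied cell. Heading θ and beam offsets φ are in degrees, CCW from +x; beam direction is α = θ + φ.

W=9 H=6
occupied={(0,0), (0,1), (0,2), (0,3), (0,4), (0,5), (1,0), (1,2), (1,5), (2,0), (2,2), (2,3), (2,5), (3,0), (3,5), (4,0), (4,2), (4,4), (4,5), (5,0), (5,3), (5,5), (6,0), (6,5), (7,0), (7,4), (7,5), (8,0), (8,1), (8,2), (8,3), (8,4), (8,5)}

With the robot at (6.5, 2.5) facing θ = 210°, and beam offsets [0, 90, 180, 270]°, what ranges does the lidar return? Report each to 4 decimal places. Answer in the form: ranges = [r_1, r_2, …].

beam 1: φ=0°, α=210°
  cosα=-0.8660 sinα=-0.5000 | (6,2) | tMaxX 0.5774 tMaxY 1.0000 | tΔX 1.1547 tΔY 2.0000
    t=0.5774 [x] (5,2)
    t=1.0000 [y] (5,1)
    t=1.7321 [x] (4,1)
    t=2.8868 [x] (3,1)
    t=3.0000 [y] (3,0) — stop
  → r_1 = 3.0000
beam 2: φ=90°, α=300°
  cosα=0.5000 sinα=-0.8660 | (6,2) | tMaxX 1.0000 tMaxY 0.5774 | tΔX 2.0000 tΔY 1.1547
    t=0.5774 [y] (6,1)
    t=1.0000 [x] (7,1)
    t=1.7321 [y] (7,0) — stop
  → r_2 = 1.7321
beam 3: φ=180°, α=30°
  cosα=0.8660 sinα=0.5000 | (6,2) | tMaxX 0.5774 tMaxY 1.0000 | tΔX 1.1547 tΔY 2.0000
    t=0.5774 [x] (7,2)
    t=1.0000 [y] (7,3)
    t=1.7321 [x] (8,3) — stop
  → r_3 = 1.7321
beam 4: φ=270°, α=120°
  cosα=-0.5000 sinα=0.8660 | (6,2) | tMaxX 1.0000 tMaxY 0.5774 | tΔX 2.0000 tΔY 1.1547
    t=0.5774 [y] (6,3)
    t=1.0000 [x] (5,3) — stop
  → r_4 = 1.0000

ranges = [3.0000, 1.7321, 1.7321, 1.0000]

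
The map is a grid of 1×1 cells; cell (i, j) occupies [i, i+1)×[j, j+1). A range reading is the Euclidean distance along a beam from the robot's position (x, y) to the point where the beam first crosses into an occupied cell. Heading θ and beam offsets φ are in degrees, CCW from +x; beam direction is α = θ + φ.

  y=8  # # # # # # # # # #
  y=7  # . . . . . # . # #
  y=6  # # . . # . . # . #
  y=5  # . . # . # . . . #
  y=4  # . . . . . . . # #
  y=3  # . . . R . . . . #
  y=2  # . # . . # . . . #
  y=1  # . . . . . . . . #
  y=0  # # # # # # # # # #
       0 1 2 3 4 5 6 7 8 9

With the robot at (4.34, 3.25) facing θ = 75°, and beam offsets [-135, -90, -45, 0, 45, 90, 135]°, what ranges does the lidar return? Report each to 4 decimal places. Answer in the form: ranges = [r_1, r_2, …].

beam 1: φ=-135°, α=300°
  cosα=0.5000 sinα=-0.8660 | (4,3) | tMaxX 1.3200 tMaxY 0.2887 | tΔX 2.0000 tΔY 1.1547
    t=0.2887 [y] (4,2)
    t=1.3200 [x] (5,2) — stop
  → r_1 = 1.3200
beam 2: φ=-90°, α=345°
  cosα=0.9659 sinα=-0.2588 | (4,3) | tMaxX 0.6833 tMaxY 0.9659 | tΔX 1.0353 tΔY 3.8637
    t=0.6833 [x] (5,3)
    t=0.9659 [y] (5,2) — stop
  → r_2 = 0.9659
beam 3: φ=-45°, α=30°
  cosα=0.8660 sinα=0.5000 | (4,3) | tMaxX 0.7621 tMaxY 1.5000 | tΔX 1.1547 tΔY 2.0000
    t=0.7621 [x] (5,3)
    t=1.5000 [y] (5,4)
    t=1.9168 [x] (6,4)
    t=3.0715 [x] (7,4)
    t=3.5000 [y] (7,5)
    t=4.2262 [x] (8,5)
    t=5.3809 [x] (9,5) — stop
  → r_3 = 5.3809
beam 4: φ=0°, α=75°
  cosα=0.2588 sinα=0.9659 | (4,3) | tMaxX 2.5500 tMaxY 0.7765 | tΔX 3.8637 tΔY 1.0353
    t=0.7765 [y] (4,4)
    t=1.8117 [y] (4,5)
    t=2.5500 [x] (5,5) — stop
  → r_4 = 2.5500
beam 5: φ=45°, α=120°
  cosα=-0.5000 sinα=0.8660 | (4,3) | tMaxX 0.6800 tMaxY 0.8660 | tΔX 2.0000 tΔY 1.1547
    t=0.6800 [x] (3,3)
    t=0.8660 [y] (3,4)
    t=2.0207 [y] (3,5) — stop
  → r_5 = 2.0207
beam 6: φ=90°, α=165°
  cosα=-0.9659 sinα=0.2588 | (4,3) | tMaxX 0.3520 tMaxY 2.8978 | tΔX 1.0353 tΔY 3.8637
    t=0.3520 [x] (3,3)
    t=1.3873 [x] (2,3)
    t=2.4225 [x] (1,3)
    t=2.8978 [y] (1,4)
    t=3.4578 [x] (0,4) — stop
  → r_6 = 3.4578
beam 7: φ=135°, α=210°
  cosα=-0.8660 sinα=-0.5000 | (4,3) | tMaxX 0.3926 tMaxY 0.5000 | tΔX 1.1547 tΔY 2.0000
    t=0.3926 [x] (3,3)
    t=0.5000 [y] (3,2)
    t=1.5473 [x] (2,2) — stop
  → r_7 = 1.5473

ranges = [1.3200, 0.9659, 5.3809, 2.5500, 2.0207, 3.4578, 1.5473]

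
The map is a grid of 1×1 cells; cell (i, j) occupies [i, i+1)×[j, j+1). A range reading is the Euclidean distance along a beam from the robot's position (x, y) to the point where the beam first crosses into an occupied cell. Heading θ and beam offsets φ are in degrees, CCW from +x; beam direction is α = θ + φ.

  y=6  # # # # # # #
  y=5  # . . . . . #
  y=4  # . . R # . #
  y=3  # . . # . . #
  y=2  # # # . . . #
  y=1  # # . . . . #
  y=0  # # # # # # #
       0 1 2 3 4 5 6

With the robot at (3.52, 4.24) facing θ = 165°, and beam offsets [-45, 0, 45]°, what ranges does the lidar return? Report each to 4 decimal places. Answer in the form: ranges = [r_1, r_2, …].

beam 1: φ=-45°, α=120°
  dir = (cos 120°, sin 120°) = (-0.5000, 0.8660); from cell (3,4)
  next x-line at t=1.0400, next y-line at t=0.8776; Δt_x=2.0000, Δt_y=1.1547
    y: enter (3,5) at t=0.8776
    x: enter (2,5) at t=1.0400
    y: enter (2,6) at t=2.0323 ← occupied
  → r_1 = 2.0323
beam 2: φ=0°, α=165°
  dir = (cos 165°, sin 165°) = (-0.9659, 0.2588); from cell (3,4)
  next x-line at t=0.5383, next y-line at t=2.9364; Δt_x=1.0353, Δt_y=3.8637
    x: enter (2,4) at t=0.5383
    x: enter (1,4) at t=1.5736
    x: enter (0,4) at t=2.6089 ← occupied
  → r_2 = 2.6089
beam 3: φ=45°, α=210°
  dir = (cos 210°, sin 210°) = (-0.8660, -0.5000); from cell (3,4)
  next x-line at t=0.6004, next y-line at t=0.4800; Δt_x=1.1547, Δt_y=2.0000
    y: enter (3,3) at t=0.4800 ← occupied
  → r_3 = 0.4800

ranges = [2.0323, 2.6089, 0.4800]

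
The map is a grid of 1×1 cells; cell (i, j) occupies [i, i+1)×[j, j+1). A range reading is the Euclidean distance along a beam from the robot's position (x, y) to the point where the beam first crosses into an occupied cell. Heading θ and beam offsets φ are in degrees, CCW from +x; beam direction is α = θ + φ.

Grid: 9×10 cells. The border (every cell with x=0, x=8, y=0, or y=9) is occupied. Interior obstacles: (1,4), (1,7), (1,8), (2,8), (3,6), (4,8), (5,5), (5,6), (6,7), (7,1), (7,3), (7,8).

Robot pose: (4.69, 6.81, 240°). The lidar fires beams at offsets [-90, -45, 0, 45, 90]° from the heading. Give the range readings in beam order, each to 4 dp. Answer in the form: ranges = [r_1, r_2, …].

beam 1: φ=-90°, α=150°
  d=(-0.8660,0.5000)  start (4,6)  tX=0.7967 tY=0.3800  stride 1/|dx|=1.1547 1/|dy|=2.0000
    cross y-line → (4,7), t=0.3800
    cross x-line → (3,7), t=0.7967
    cross x-line → (2,7), t=1.9514
    cross y-line → (2,8), t=2.3800 (wall)
  → r_1 = 2.3800
beam 2: φ=-45°, α=195°
  d=(-0.9659,-0.2588)  start (4,6)  tX=0.7143 tY=3.1296  stride 1/|dx|=1.0353 1/|dy|=3.8637
    cross x-line → (3,6), t=0.7143 (wall)
  → r_2 = 0.7143
beam 3: φ=0°, α=240°
  d=(-0.5000,-0.8660)  start (4,6)  tX=1.3800 tY=0.9353  stride 1/|dx|=2.0000 1/|dy|=1.1547
    cross y-line → (4,5), t=0.9353
    cross x-line → (3,5), t=1.3800
    cross y-line → (3,4), t=2.0900
    cross y-line → (3,3), t=3.2447
    cross x-line → (2,3), t=3.3800
    cross y-line → (2,2), t=4.3994
    cross x-line → (1,2), t=5.3800
    cross y-line → (1,1), t=5.5541
    cross y-line → (1,0), t=6.7088 (wall)
  → r_3 = 6.7088
beam 4: φ=45°, α=285°
  d=(0.2588,-0.9659)  start (4,6)  tX=1.1977 tY=0.8386  stride 1/|dx|=3.8637 1/|dy|=1.0353
    cross y-line → (4,5), t=0.8386
    cross x-line → (5,5), t=1.1977 (wall)
  → r_4 = 1.1977
beam 5: φ=90°, α=330°
  d=(0.8660,-0.5000)  start (4,6)  tX=0.3580 tY=1.6200  stride 1/|dx|=1.1547 1/|dy|=2.0000
    cross x-line → (5,6), t=0.3580 (wall)
  → r_5 = 0.3580

ranges = [2.3800, 0.7143, 6.7088, 1.1977, 0.3580]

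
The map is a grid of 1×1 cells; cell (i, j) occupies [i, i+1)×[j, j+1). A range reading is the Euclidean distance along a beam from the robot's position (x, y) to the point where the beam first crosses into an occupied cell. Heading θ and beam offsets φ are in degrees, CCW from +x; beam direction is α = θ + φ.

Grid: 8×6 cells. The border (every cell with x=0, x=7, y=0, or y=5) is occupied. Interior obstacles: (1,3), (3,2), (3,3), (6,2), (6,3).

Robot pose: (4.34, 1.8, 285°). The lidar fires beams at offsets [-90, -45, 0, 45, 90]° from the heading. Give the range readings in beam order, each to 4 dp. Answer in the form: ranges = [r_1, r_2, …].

beam 1: φ=-90°, α=195°
  cosα=-0.9659 sinα=-0.2588 | (4,1) | tMaxX 0.3520 tMaxY 3.0910 | tΔX 1.0353 tΔY 3.8637
    t=0.3520 [x] (3,1)
    t=1.3873 [x] (2,1)
    t=2.4225 [x] (1,1)
    t=3.0910 [y] (1,0) — stop
  → r_1 = 3.0910
beam 2: φ=-45°, α=240°
  cosα=-0.5000 sinα=-0.8660 | (4,1) | tMaxX 0.6800 tMaxY 0.9238 | tΔX 2.0000 tΔY 1.1547
    t=0.6800 [x] (3,1)
    t=0.9238 [y] (3,0) — stop
  → r_2 = 0.9238
beam 3: φ=0°, α=285°
  cosα=0.2588 sinα=-0.9659 | (4,1) | tMaxX 2.5500 tMaxY 0.8282 | tΔX 3.8637 tΔY 1.0353
    t=0.8282 [y] (4,0) — stop
  → r_3 = 0.8282
beam 4: φ=45°, α=330°
  cosα=0.8660 sinα=-0.5000 | (4,1) | tMaxX 0.7621 tMaxY 1.6000 | tΔX 1.1547 tΔY 2.0000
    t=0.7621 [x] (5,1)
    t=1.6000 [y] (5,0) — stop
  → r_4 = 1.6000
beam 5: φ=90°, α=15°
  cosα=0.9659 sinα=0.2588 | (4,1) | tMaxX 0.6833 tMaxY 0.7727 | tΔX 1.0353 tΔY 3.8637
    t=0.6833 [x] (5,1)
    t=0.7727 [y] (5,2)
    t=1.7186 [x] (6,2) — stop
  → r_5 = 1.7186

ranges = [3.0910, 0.9238, 0.8282, 1.6000, 1.7186]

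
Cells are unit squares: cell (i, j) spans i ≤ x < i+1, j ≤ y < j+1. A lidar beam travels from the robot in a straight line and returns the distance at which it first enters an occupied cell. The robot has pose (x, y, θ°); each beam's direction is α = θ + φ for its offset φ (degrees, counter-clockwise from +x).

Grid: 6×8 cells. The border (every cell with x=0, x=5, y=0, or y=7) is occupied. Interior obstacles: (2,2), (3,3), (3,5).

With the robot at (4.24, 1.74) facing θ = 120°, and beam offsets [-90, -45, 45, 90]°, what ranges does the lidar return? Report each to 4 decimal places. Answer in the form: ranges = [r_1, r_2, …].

ranges = [0.8776, 2.9364, 1.2837, 1.4800]

beam 1: φ=-90°, α=30°
  dir = (cos 30°, sin 30°) = (0.8660, 0.5000); from cell (4,1)
  next x-line at t=0.8776, next y-line at t=0.5200; Δt_x=1.1547, Δt_y=2.0000
    y: enter (4,2) at t=0.5200
    x: enter (5,2) at t=0.8776 ← occupied
  → r_1 = 0.8776
beam 2: φ=-45°, α=75°
  dir = (cos 75°, sin 75°) = (0.2588, 0.9659); from cell (4,1)
  next x-line at t=2.9364, next y-line at t=0.2692; Δt_x=3.8637, Δt_y=1.0353
    y: enter (4,2) at t=0.2692
    y: enter (4,3) at t=1.3044
    y: enter (4,4) at t=2.3397
    x: enter (5,4) at t=2.9364 ← occupied
  → r_2 = 2.9364
beam 3: φ=45°, α=165°
  dir = (cos 165°, sin 165°) = (-0.9659, 0.2588); from cell (4,1)
  next x-line at t=0.2485, next y-line at t=1.0046; Δt_x=1.0353, Δt_y=3.8637
    x: enter (3,1) at t=0.2485
    y: enter (3,2) at t=1.0046
    x: enter (2,2) at t=1.2837 ← occupied
  → r_3 = 1.2837
beam 4: φ=90°, α=210°
  dir = (cos 210°, sin 210°) = (-0.8660, -0.5000); from cell (4,1)
  next x-line at t=0.2771, next y-line at t=1.4800; Δt_x=1.1547, Δt_y=2.0000
    x: enter (3,1) at t=0.2771
    x: enter (2,1) at t=1.4318
    y: enter (2,0) at t=1.4800 ← occupied
  → r_4 = 1.4800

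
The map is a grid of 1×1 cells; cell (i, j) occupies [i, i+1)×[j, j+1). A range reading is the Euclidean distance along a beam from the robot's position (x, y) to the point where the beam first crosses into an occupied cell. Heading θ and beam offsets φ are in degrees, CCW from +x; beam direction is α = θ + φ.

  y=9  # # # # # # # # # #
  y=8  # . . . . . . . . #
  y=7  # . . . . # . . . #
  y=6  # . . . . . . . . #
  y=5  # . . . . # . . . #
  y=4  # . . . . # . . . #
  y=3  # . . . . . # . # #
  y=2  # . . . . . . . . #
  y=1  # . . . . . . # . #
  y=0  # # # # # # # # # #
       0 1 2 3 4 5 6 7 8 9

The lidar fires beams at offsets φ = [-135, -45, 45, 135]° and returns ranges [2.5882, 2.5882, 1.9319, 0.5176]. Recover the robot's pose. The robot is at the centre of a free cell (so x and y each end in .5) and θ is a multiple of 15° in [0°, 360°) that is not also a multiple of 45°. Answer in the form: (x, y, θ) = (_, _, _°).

(x, y, θ) = (8.5, 6.5, 240°)

Candidates: 58 free-cell centres × 16 headings = 928 poses. Raycast each; keep the one whose scan matches to 4 dp.
  (8.5, 2.5, 255°): beam 1 = 0.5774 ≠ 2.5882 ✗
  (7.5, 3.5, 150°): beam 1 = 0.5176 ≠ 2.5882 ✗
  (4.5, 1.5, 330°): beam 1 = 1.9319 ≠ 2.5882 ✗
  (4.5, 1.5, 240°): beam 1 = 7.7646 ≠ 2.5882 ✗
  (2.5, 8.5, 60°): beam 1 = 7.7646 ≠ 2.5882 ✗
  …
  (8.5, 6.5, 240°): r_1=2.5882, r_2=2.5882, r_3=1.9319, r_4=0.5176 — all match ✓
Unique over the lattice → pose = (8.5, 6.5, 240°).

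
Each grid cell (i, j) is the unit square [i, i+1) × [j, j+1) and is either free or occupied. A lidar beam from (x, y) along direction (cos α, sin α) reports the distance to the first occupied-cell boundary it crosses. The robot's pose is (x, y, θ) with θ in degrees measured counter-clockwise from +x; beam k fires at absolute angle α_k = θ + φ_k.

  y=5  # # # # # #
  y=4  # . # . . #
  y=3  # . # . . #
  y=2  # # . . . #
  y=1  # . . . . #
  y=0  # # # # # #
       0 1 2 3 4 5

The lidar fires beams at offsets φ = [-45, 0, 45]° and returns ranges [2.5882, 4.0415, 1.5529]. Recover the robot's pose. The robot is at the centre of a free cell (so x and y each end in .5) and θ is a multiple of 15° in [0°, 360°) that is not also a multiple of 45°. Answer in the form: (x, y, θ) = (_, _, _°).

(x, y, θ) = (2.5, 1.5, 60°)

The pose lattice has 13·16 = 208 candidates. Test each by forward raycasting.
  (4.5, 2.5, 255°): beam 1 = 3.0000 ≠ 2.5882 ✗
  (1.5, 4.5, 15°): beam 1 = 0.5774 ≠ 2.5882 ✗
  (1.5, 3.5, 345°): beam 1 = 0.5774 ≠ 2.5882 ✗
  (1.5, 1.5, 345°): beam 1 = 0.5774 ≠ 2.5882 ✗
  (1.5, 1.5, 195°): beam 1 = 0.5774 ≠ 2.5882 ✗
  …
  (2.5, 1.5, 60°): r_1=2.5882, r_2=4.0415, r_3=1.5529 — all match ✓
Unique over the lattice → pose = (2.5, 1.5, 60°).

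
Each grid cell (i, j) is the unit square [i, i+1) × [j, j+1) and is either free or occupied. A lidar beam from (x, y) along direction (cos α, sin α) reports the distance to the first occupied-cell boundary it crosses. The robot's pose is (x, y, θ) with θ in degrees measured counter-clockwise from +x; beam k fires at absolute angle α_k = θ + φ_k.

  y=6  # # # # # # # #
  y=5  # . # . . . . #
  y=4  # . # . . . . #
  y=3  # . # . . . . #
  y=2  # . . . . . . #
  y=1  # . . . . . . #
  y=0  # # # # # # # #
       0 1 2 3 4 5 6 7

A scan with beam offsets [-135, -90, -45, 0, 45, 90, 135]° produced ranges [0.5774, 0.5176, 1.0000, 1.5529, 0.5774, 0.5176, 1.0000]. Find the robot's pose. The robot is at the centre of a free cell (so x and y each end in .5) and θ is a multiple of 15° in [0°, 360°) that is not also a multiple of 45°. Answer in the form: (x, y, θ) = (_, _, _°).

The pose lattice has 27·16 = 432 candidates. Test each by forward raycasting.
  (4.5, 4.5, 150°): beam 1 = 2.5882 ≠ 0.5774 ✗
  (5.5, 4.5, 165°): beam 1 = 1.7321 ≠ 0.5774 ✗
  (6.5, 5.5, 120°): beam 1 = 0.5176 ≠ 0.5774 ✗
  …
  (1.5, 4.5, 105°): r_1=0.5774, r_2=0.5176, r_3=1.0000, r_4=1.5529, r_5=0.5774, r_6=0.5176, r_7=1.0000 — all match ✓
Only this pose fits every beam.

(x, y, θ) = (1.5, 4.5, 105°)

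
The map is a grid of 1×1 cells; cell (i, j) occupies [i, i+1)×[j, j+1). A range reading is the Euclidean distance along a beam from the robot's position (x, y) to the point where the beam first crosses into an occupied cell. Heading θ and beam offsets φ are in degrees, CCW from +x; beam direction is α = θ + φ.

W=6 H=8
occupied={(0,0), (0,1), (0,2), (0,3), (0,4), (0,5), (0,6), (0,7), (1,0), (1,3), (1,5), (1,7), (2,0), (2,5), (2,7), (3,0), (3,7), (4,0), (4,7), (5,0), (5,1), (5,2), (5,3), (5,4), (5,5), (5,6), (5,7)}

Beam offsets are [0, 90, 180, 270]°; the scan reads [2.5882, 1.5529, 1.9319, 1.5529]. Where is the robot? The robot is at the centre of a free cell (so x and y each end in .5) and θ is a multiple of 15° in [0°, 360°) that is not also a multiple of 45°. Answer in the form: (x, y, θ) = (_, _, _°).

(x, y, θ) = (3.5, 3.5, 285°)

Candidates: 21 free-cell centres × 16 headings = 336 poses. Raycast each; keep the one whose scan matches to 4 dp.
  (3.5, 1.5, 120°): beam 1 = 4.0415 ≠ 2.5882 ✗
  (2.5, 2.5, 330°): beam 1 = 2.8868 ≠ 2.5882 ✗
  (2.5, 3.5, 195°): beam 1 = 0.5176 ≠ 2.5882 ✗
  (3.5, 4.5, 75°): beam 2 = 1.9319 ≠ 1.5529 ✗
  …
  (3.5, 3.5, 285°): r_1=2.5882, r_2=1.5529, r_3=1.9319, r_4=1.5529 — all match ✓
Only this pose fits every beam.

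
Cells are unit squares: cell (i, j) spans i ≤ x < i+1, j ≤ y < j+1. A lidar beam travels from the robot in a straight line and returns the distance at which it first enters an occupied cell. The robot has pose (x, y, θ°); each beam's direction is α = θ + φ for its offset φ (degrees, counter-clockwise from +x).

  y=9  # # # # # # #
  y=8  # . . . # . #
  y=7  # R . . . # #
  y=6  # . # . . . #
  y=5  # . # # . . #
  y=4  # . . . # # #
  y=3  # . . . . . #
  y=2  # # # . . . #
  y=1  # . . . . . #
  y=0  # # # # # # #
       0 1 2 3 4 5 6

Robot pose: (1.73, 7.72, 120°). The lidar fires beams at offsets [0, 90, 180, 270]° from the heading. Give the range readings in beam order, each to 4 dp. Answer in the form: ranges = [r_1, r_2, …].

beam 1: φ=0°, α=120°
  d=(-0.5000,0.8660)  start (1,7)  tX=1.4600 tY=0.3233  stride 1/|dx|=2.0000 1/|dy|=1.1547
    cross y-line → (1,8), t=0.3233
    cross x-line → (0,8), t=1.4600 (wall)
  → r_1 = 1.4600
beam 2: φ=90°, α=210°
  d=(-0.8660,-0.5000)  start (1,7)  tX=0.8429 tY=1.4400  stride 1/|dx|=1.1547 1/|dy|=2.0000
    cross x-line → (0,7), t=0.8429 (wall)
  → r_2 = 0.8429
beam 3: φ=180°, α=300°
  d=(0.5000,-0.8660)  start (1,7)  tX=0.5400 tY=0.8314  stride 1/|dx|=2.0000 1/|dy|=1.1547
    cross x-line → (2,7), t=0.5400
    cross y-line → (2,6), t=0.8314 (wall)
  → r_3 = 0.8314
beam 4: φ=270°, α=30°
  d=(0.8660,0.5000)  start (1,7)  tX=0.3118 tY=0.5600  stride 1/|dx|=1.1547 1/|dy|=2.0000
    cross x-line → (2,7), t=0.3118
    cross y-line → (2,8), t=0.5600
    cross x-line → (3,8), t=1.4665
    cross y-line → (3,9), t=2.5600 (wall)
  → r_4 = 2.5600

ranges = [1.4600, 0.8429, 0.8314, 2.5600]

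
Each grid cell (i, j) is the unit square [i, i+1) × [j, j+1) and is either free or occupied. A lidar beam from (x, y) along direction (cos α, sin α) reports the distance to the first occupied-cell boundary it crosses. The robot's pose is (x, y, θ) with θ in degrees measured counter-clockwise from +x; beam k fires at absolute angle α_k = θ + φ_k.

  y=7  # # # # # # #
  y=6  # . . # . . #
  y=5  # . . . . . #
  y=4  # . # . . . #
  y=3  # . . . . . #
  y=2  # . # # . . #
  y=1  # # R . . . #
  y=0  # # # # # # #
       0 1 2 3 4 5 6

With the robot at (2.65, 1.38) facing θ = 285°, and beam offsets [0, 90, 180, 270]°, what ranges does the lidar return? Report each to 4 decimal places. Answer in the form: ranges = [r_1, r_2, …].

beam 1: φ=0°, α=285°
  d=(0.2588,-0.9659)  start (2,1)  tX=1.3523 tY=0.3934  stride 1/|dx|=3.8637 1/|dy|=1.0353
    cross y-line → (2,0), t=0.3934 (wall)
  → r_1 = 0.3934
beam 2: φ=90°, α=15°
  d=(0.9659,0.2588)  start (2,1)  tX=0.3623 tY=2.3955  stride 1/|dx|=1.0353 1/|dy|=3.8637
    cross x-line → (3,1), t=0.3623
    cross x-line → (4,1), t=1.3976
    cross y-line → (4,2), t=2.3955
    cross x-line → (5,2), t=2.4329
    cross x-line → (6,2), t=3.4682 (wall)
  → r_2 = 3.4682
beam 3: φ=180°, α=105°
  d=(-0.2588,0.9659)  start (2,1)  tX=2.5114 tY=0.6419  stride 1/|dx|=3.8637 1/|dy|=1.0353
    cross y-line → (2,2), t=0.6419 (wall)
  → r_3 = 0.6419
beam 4: φ=270°, α=195°
  d=(-0.9659,-0.2588)  start (2,1)  tX=0.6729 tY=1.4682  stride 1/|dx|=1.0353 1/|dy|=3.8637
    cross x-line → (1,1), t=0.6729 (wall)
  → r_4 = 0.6729

ranges = [0.3934, 3.4682, 0.6419, 0.6729]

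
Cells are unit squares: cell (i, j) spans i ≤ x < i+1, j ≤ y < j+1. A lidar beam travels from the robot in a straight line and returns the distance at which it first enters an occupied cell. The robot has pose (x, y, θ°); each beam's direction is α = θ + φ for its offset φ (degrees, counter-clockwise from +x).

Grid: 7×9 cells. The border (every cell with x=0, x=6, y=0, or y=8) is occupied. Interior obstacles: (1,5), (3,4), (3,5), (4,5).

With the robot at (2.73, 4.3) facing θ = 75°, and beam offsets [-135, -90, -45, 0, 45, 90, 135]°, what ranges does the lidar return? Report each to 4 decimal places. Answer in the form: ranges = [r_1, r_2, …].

ranges = [3.8105, 0.2795, 0.3118, 1.0432, 1.4600, 1.7910, 1.9976]

beam 1: φ=-135°, α=300°
  direction (0.5000, -0.8660); cell (2,4); t to first gridline: x 0.5400, y 0.3464 (then +2.0000 / +1.1547)
    (2,3) via y @ 0.3464
    (3,3) via x @ 0.5400
    (3,2) via y @ 1.5011
    (4,2) via x @ 2.5400
    (4,1) via y @ 2.6558
    (4,0) via y @ 3.8105  # hit
  → r_1 = 3.8105
beam 2: φ=-90°, α=345°
  direction (0.9659, -0.2588); cell (2,4); t to first gridline: x 0.2795, y 1.1591 (then +1.0353 / +3.8637)
    (3,4) via x @ 0.2795  # hit
  → r_2 = 0.2795
beam 3: φ=-45°, α=30°
  direction (0.8660, 0.5000); cell (2,4); t to first gridline: x 0.3118, y 1.4000 (then +1.1547 / +2.0000)
    (3,4) via x @ 0.3118  # hit
  → r_3 = 0.3118
beam 4: φ=0°, α=75°
  direction (0.2588, 0.9659); cell (2,4); t to first gridline: x 1.0432, y 0.7247 (then +3.8637 / +1.0353)
    (2,5) via y @ 0.7247
    (3,5) via x @ 1.0432  # hit
  → r_4 = 1.0432
beam 5: φ=45°, α=120°
  direction (-0.5000, 0.8660); cell (2,4); t to first gridline: x 1.4600, y 0.8083 (then +2.0000 / +1.1547)
    (2,5) via y @ 0.8083
    (1,5) via x @ 1.4600  # hit
  → r_5 = 1.4600
beam 6: φ=90°, α=165°
  direction (-0.9659, 0.2588); cell (2,4); t to first gridline: x 0.7558, y 2.7046 (then +1.0353 / +3.8637)
    (1,4) via x @ 0.7558
    (0,4) via x @ 1.7910  # hit
  → r_6 = 1.7910
beam 7: φ=135°, α=210°
  direction (-0.8660, -0.5000); cell (2,4); t to first gridline: x 0.8429, y 0.6000 (then +1.1547 / +2.0000)
    (2,3) via y @ 0.6000
    (1,3) via x @ 0.8429
    (0,3) via x @ 1.9976  # hit
  → r_7 = 1.9976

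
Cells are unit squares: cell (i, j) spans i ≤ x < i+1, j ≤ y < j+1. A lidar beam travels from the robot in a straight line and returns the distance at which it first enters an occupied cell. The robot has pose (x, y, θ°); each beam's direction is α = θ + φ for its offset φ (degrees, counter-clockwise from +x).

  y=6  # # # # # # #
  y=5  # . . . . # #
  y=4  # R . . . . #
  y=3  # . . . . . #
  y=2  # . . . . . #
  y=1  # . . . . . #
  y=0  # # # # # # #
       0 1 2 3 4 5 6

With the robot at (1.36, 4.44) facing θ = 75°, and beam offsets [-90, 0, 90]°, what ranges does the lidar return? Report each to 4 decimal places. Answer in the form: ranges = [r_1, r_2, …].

beam 1: φ=-90°, α=345°
  dir = (cos 345°, sin 345°) = (0.9659, -0.2588); from cell (1,4)
  next x-line at t=0.6626, next y-line at t=1.7000; Δt_x=1.0353, Δt_y=3.8637
    x: enter (2,4) at t=0.6626
    x: enter (3,4) at t=1.6979
    y: enter (3,3) at t=1.7000
    x: enter (4,3) at t=2.7331
    x: enter (5,3) at t=3.7684
    x: enter (6,3) at t=4.8037 ← occupied
  → r_1 = 4.8037
beam 2: φ=0°, α=75°
  dir = (cos 75°, sin 75°) = (0.2588, 0.9659); from cell (1,4)
  next x-line at t=2.4728, next y-line at t=0.5798; Δt_x=3.8637, Δt_y=1.0353
    y: enter (1,5) at t=0.5798
    y: enter (1,6) at t=1.6150 ← occupied
  → r_2 = 1.6150
beam 3: φ=90°, α=165°
  dir = (cos 165°, sin 165°) = (-0.9659, 0.2588); from cell (1,4)
  next x-line at t=0.3727, next y-line at t=2.1637; Δt_x=1.0353, Δt_y=3.8637
    x: enter (0,4) at t=0.3727 ← occupied
  → r_3 = 0.3727

ranges = [4.8037, 1.6150, 0.3727]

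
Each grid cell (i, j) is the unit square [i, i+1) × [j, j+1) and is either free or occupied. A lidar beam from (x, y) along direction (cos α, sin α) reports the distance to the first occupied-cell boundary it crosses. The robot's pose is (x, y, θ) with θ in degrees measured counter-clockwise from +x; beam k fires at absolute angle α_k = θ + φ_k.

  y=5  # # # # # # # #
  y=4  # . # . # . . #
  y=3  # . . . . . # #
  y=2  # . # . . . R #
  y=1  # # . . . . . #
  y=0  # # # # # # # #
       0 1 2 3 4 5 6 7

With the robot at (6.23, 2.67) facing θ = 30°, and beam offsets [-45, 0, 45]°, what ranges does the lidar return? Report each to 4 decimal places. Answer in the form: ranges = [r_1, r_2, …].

beam 1: φ=-45°, α=345°
  d=(0.9659,-0.2588)  start (6,2)  tX=0.7972 tY=2.5887  stride 1/|dx|=1.0353 1/|dy|=3.8637
    cross x-line → (7,2), t=0.7972 (wall)
  → r_1 = 0.7972
beam 2: φ=0°, α=30°
  d=(0.8660,0.5000)  start (6,2)  tX=0.8891 tY=0.6600  stride 1/|dx|=1.1547 1/|dy|=2.0000
    cross y-line → (6,3), t=0.6600 (wall)
  → r_2 = 0.6600
beam 3: φ=45°, α=75°
  d=(0.2588,0.9659)  start (6,2)  tX=2.9751 tY=0.3416  stride 1/|dx|=3.8637 1/|dy|=1.0353
    cross y-line → (6,3), t=0.3416 (wall)
  → r_3 = 0.3416

ranges = [0.7972, 0.6600, 0.3416]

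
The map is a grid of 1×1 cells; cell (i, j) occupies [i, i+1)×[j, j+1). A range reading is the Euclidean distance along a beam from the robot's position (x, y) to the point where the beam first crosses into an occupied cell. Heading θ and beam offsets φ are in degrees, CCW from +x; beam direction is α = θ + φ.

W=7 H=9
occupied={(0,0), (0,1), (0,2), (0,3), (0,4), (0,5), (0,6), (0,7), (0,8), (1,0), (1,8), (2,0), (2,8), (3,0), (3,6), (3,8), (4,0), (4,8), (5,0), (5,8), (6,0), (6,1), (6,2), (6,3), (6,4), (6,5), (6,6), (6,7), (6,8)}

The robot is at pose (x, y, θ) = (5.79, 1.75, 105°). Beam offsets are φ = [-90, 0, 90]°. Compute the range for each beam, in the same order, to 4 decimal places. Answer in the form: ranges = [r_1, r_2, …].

ranges = [0.2174, 6.4705, 2.8978]

beam 1: φ=-90°, α=15°
  d=(0.9659,0.2588)  start (5,1)  tX=0.2174 tY=0.9659  stride 1/|dx|=1.0353 1/|dy|=3.8637
    cross x-line → (6,1), t=0.2174 (wall)
  → r_1 = 0.2174
beam 2: φ=0°, α=105°
  d=(-0.2588,0.9659)  start (5,1)  tX=3.0523 tY=0.2588  stride 1/|dx|=3.8637 1/|dy|=1.0353
    cross y-line → (5,2), t=0.2588
    cross y-line → (5,3), t=1.2941
    cross y-line → (5,4), t=2.3294
    cross x-line → (4,4), t=3.0523
    cross y-line → (4,5), t=3.3646
    cross y-line → (4,6), t=4.3999
    cross y-line → (4,7), t=5.4352
    cross y-line → (4,8), t=6.4705 (wall)
  → r_2 = 6.4705
beam 3: φ=90°, α=195°
  d=(-0.9659,-0.2588)  start (5,1)  tX=0.8179 tY=2.8978  stride 1/|dx|=1.0353 1/|dy|=3.8637
    cross x-line → (4,1), t=0.8179
    cross x-line → (3,1), t=1.8531
    cross x-line → (2,1), t=2.8884
    cross y-line → (2,0), t=2.8978 (wall)
  → r_3 = 2.8978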